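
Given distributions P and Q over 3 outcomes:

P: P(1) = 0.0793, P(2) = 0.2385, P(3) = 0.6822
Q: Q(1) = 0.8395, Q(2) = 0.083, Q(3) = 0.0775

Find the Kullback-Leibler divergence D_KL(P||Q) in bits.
2.2339 bits

D_KL(P||Q) = Σ P(x) log₂(P(x)/Q(x))

Computing term by term:
  P(1)·log₂(P(1)/Q(1)) = 0.0793·log₂(0.0793/0.8395) = -0.26995
  P(2)·log₂(P(2)/Q(2)) = 0.2385·log₂(0.2385/0.083) = 0.36319
  P(3)·log₂(P(3)/Q(3)) = 0.6822·log₂(0.6822/0.0775) = 2.14069

D_KL(P||Q) = -0.26995 + 0.36319 + 2.14069 = 2.23393 ≈ 2.2339 bits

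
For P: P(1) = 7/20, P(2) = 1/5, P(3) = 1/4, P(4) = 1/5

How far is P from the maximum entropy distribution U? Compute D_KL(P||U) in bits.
0.0411 bits

U(i) = 1/4 for all i

D_KL(P||U) = Σ P(x) log₂(P(x) / (1/4))
           = Σ P(x) log₂(P(x)) + log₂(4)
           = log₂(4) - H(P)

H(P) = -Σ P(x) log₂(P(x)):
  -P(1)·log₂(P(1)) = -(7/20)·log₂(7/20) = 0.53010
  -P(2)·log₂(P(2)) = -(1/5)·log₂(1/5) = 0.46439
  -P(3)·log₂(P(3)) = -(1/4)·log₂(1/4) = 0.50000
  -P(4)·log₂(P(4)) = -(1/5)·log₂(1/5) = 0.46439
H(P) = 0.53010 + 0.46439 + 0.50000 + 0.46439 = 1.95888 bits

log₂(4) = 2.00000 bits

D_KL(P||U) = 2.00000 - 1.95888 = 0.04112 ≈ 0.0411 bits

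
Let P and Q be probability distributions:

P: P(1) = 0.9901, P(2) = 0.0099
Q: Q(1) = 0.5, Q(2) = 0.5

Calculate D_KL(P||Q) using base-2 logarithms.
0.9199 bits

D_KL(P||Q) = Σ P(x) log₂(P(x)/Q(x))

Computing term by term:
  P(1)·log₂(P(1)/Q(1)) = 0.9901·log₂(0.9901/0.5) = 0.97589
  P(2)·log₂(P(2)/Q(2)) = 0.0099·log₂(0.0099/0.5) = -0.05602

D_KL(P||Q) = 0.97589 - 0.05602 = 0.91987 ≈ 0.9199 bits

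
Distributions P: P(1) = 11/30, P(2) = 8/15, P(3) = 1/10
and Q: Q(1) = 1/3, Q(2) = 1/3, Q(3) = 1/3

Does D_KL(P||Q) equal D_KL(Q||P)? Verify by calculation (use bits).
D_KL(P||Q) = 0.2384 bits, D_KL(Q||P) = 0.3071 bits. No — D_KL(P||Q) ≠ D_KL(Q||P) for this pair.

D_KL(P||Q) = Σ P(x) log₂(P(x)/Q(x))

Computing term by term:
  P(1)·log₂(P(1)/Q(1)) = (11/30)·log₂((11/30)/(1/3)) = 0.05042
  P(2)·log₂(P(2)/Q(2)) = (8/15)·log₂((8/15)/(1/3)) = 0.36164
  P(3)·log₂(P(3)/Q(3)) = (1/10)·log₂((1/10)/(1/3)) = -0.17370

D_KL(P||Q) = 0.05042 + 0.36164 - 0.17370 = 0.23836 ≈ 0.2384 bits

D_KL(Q||P) = Σ Q(x) log₂(Q(x)/P(x))

Computing term by term:
  Q(1)·log₂(Q(1)/P(1)) = (1/3)·log₂((1/3)/(11/30)) = -0.04583
  Q(2)·log₂(Q(2)/P(2)) = (1/3)·log₂((1/3)/(8/15)) = -0.22602
  Q(3)·log₂(Q(3)/P(3)) = (1/3)·log₂((1/3)/(1/10)) = 0.57899

D_KL(Q||P) = -0.04583 - 0.22602 + 0.57899 = 0.30714 ≈ 0.3071 bits

These are NOT equal (difference: 0.0687 bits). KL divergence is asymmetric: D_KL(P||Q) ≠ D_KL(Q||P) in general.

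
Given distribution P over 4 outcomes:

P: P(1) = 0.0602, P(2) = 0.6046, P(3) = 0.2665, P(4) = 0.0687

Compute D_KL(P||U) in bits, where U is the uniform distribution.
0.5432 bits

U(i) = 1/4 for all i

D_KL(P||U) = Σ P(x) log₂(P(x) / (1/4))
           = Σ P(x) log₂(P(x)) + log₂(4)
           = log₂(4) - H(P)

H(P) = -Σ P(x) log₂(P(x)):
  -P(1)·log₂(P(1)) = -(0.0602)·log₂(0.0602) = 0.24406
  -P(2)·log₂(P(2)) = -(0.6046)·log₂(0.6046) = 0.43891
  -P(3)·log₂(P(3)) = -(0.2665)·log₂(0.2665) = 0.50843
  -P(4)·log₂(P(4)) = -(0.0687)·log₂(0.0687) = 0.26543
H(P) = 0.24406 + 0.43891 + 0.50843 + 0.26543 = 1.45683 bits

log₂(4) = 2.00000 bits

D_KL(P||U) = 2.00000 - 1.45683 = 0.54317 ≈ 0.5432 bits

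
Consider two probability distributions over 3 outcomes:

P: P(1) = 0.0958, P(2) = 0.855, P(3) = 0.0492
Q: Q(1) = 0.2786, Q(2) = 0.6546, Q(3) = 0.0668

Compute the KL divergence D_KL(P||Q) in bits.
0.1602 bits

D_KL(P||Q) = Σ P(x) log₂(P(x)/Q(x))

Computing term by term:
  P(1)·log₂(P(1)/Q(1)) = 0.0958·log₂(0.0958/0.2786) = -0.14754
  P(2)·log₂(P(2)/Q(2)) = 0.855·log₂(0.855/0.6546) = 0.32944
  P(3)·log₂(P(3)/Q(3)) = 0.0492·log₂(0.0492/0.0668) = -0.02171

D_KL(P||Q) = -0.14754 + 0.32944 - 0.02171 = 0.16019 ≈ 0.1602 bits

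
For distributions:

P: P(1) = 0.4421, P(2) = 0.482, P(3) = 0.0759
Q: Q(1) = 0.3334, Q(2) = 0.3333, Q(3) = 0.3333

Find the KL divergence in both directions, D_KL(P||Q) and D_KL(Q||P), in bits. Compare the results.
D_KL(P||Q) = 0.2745 bits, D_KL(Q||P) = 0.3984 bits. D_KL(Q||P) is larger than D_KL(P||Q) by 0.1239 bits; the two directions differ.

D_KL(P||Q) = Σ P(x) log₂(P(x)/Q(x))

Computing term by term:
  P(1)·log₂(P(1)/Q(1)) = 0.4421·log₂(0.4421/0.3334) = 0.17999
  P(2)·log₂(P(2)/Q(2)) = 0.482·log₂(0.482/0.3333) = 0.25653
  P(3)·log₂(P(3)/Q(3)) = 0.0759·log₂(0.0759/0.3333) = -0.16202

D_KL(P||Q) = 0.17999 + 0.25653 - 0.16202 = 0.27450 ≈ 0.2745 bits

D_KL(Q||P) = Σ Q(x) log₂(Q(x)/P(x))

Computing term by term:
  Q(1)·log₂(Q(1)/P(1)) = 0.3334·log₂(0.3334/0.4421) = -0.13573
  Q(2)·log₂(Q(2)/P(2)) = 0.3333·log₂(0.3333/0.482) = -0.17739
  Q(3)·log₂(Q(3)/P(3)) = 0.3333·log₂(0.3333/0.0759) = 0.71148

D_KL(Q||P) = -0.13573 - 0.17739 + 0.71148 = 0.39836 ≈ 0.3984 bits

These are NOT equal (difference: 0.1239 bits). KL divergence is asymmetric: D_KL(P||Q) ≠ D_KL(Q||P) in general.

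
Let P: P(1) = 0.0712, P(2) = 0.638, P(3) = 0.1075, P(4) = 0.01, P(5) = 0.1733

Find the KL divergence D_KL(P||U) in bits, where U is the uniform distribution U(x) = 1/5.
0.7863 bits

U(i) = 1/5 for all i

D_KL(P||U) = Σ P(x) log₂(P(x) / (1/5))
           = Σ P(x) log₂(P(x)) + log₂(5)
           = log₂(5) - H(P)

H(P) = -Σ P(x) log₂(P(x)):
  -P(1)·log₂(P(1)) = -(0.0712)·log₂(0.0712) = 0.27141
  -P(2)·log₂(P(2)) = -(0.638)·log₂(0.638) = 0.41366
  -P(3)·log₂(P(3)) = -(0.1075)·log₂(0.1075) = 0.34589
  -P(4)·log₂(P(4)) = -(0.01)·log₂(0.01) = 0.06644
  -P(5)·log₂(P(5)) = -(0.1733)·log₂(0.1733) = 0.43822
H(P) = 0.27141 + 0.41366 + 0.34589 + 0.06644 + 0.43822 = 1.53562 bits

log₂(5) = 2.32193 bits

D_KL(P||U) = 2.32193 - 1.53562 = 0.78631 ≈ 0.7863 bits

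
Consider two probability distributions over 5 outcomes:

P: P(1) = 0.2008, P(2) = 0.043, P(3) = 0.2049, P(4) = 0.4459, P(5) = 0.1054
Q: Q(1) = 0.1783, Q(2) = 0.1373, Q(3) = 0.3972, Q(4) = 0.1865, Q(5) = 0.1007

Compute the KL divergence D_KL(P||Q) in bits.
0.3344 bits

D_KL(P||Q) = Σ P(x) log₂(P(x)/Q(x))

Computing term by term:
  P(1)·log₂(P(1)/Q(1)) = 0.2008·log₂(0.2008/0.1783) = 0.03443
  P(2)·log₂(P(2)/Q(2)) = 0.043·log₂(0.043/0.1373) = -0.07202
  P(3)·log₂(P(3)/Q(3)) = 0.2049·log₂(0.2049/0.3972) = -0.19567
  P(4)·log₂(P(4)/Q(4)) = 0.4459·log₂(0.4459/0.1865) = 0.56074
  P(5)·log₂(P(5)/Q(5)) = 0.1054·log₂(0.1054/0.1007) = 0.00694

D_KL(P||Q) = 0.03443 - 0.07202 - 0.19567 + 0.56074 + 0.00694 = 0.33442 ≈ 0.3344 bits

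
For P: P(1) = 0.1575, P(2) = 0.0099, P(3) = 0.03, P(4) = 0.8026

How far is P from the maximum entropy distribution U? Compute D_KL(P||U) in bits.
1.1077 bits

U(i) = 1/4 for all i

D_KL(P||U) = Σ P(x) log₂(P(x) / (1/4))
           = Σ P(x) log₂(P(x)) + log₂(4)
           = log₂(4) - H(P)

H(P) = -Σ P(x) log₂(P(x)):
  -P(1)·log₂(P(1)) = -(0.1575)·log₂(0.1575) = 0.41999
  -P(2)·log₂(P(2)) = -(0.0099)·log₂(0.0099) = 0.06592
  -P(3)·log₂(P(3)) = -(0.03)·log₂(0.03) = 0.15177
  -P(4)·log₂(P(4)) = -(0.8026)·log₂(0.8026) = 0.25462
H(P) = 0.41999 + 0.06592 + 0.15177 + 0.25462 = 0.89230 bits

log₂(4) = 2.00000 bits

D_KL(P||U) = 2.00000 - 0.89230 = 1.10770 ≈ 1.1077 bits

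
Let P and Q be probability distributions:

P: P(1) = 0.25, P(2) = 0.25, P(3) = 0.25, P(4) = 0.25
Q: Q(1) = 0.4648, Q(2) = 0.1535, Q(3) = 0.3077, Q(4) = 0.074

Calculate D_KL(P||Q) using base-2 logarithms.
0.3164 bits

D_KL(P||Q) = Σ P(x) log₂(P(x)/Q(x))

Computing term by term:
  P(1)·log₂(P(1)/Q(1)) = 0.25·log₂(0.25/0.4648) = -0.22367
  P(2)·log₂(P(2)/Q(2)) = 0.25·log₂(0.25/0.1535) = 0.17592
  P(3)·log₂(P(3)/Q(3)) = 0.25·log₂(0.25/0.3077) = -0.07490
  P(4)·log₂(P(4)/Q(4)) = 0.25·log₂(0.25/0.074) = 0.43908

D_KL(P||Q) = -0.22367 + 0.17592 - 0.07490 + 0.43908 = 0.31643 ≈ 0.3164 bits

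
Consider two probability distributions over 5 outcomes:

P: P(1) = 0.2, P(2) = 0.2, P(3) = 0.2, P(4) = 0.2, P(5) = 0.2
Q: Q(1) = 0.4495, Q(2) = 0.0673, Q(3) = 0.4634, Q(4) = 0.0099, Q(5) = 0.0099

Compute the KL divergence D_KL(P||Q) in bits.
1.5727 bits

D_KL(P||Q) = Σ P(x) log₂(P(x)/Q(x))

Computing term by term:
  P(1)·log₂(P(1)/Q(1)) = 0.2·log₂(0.2/0.4495) = -0.23366
  P(2)·log₂(P(2)/Q(2)) = 0.2·log₂(0.2/0.0673) = 0.31426
  P(3)·log₂(P(3)/Q(3)) = 0.2·log₂(0.2/0.4634) = -0.24245
  P(4)·log₂(P(4)/Q(4)) = 0.2·log₂(0.2/0.0099) = 0.86729
  P(5)·log₂(P(5)/Q(5)) = 0.2·log₂(0.2/0.0099) = 0.86729

D_KL(P||Q) = -0.23366 + 0.31426 - 0.24245 + 0.86729 + 0.86729 = 1.57273 ≈ 1.5727 bits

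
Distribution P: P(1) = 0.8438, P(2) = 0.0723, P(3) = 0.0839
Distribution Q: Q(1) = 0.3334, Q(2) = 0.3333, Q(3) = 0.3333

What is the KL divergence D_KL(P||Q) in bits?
0.8040 bits

D_KL(P||Q) = Σ P(x) log₂(P(x)/Q(x))

Computing term by term:
  P(1)·log₂(P(1)/Q(1)) = 0.8438·log₂(0.8438/0.3334) = 1.13039
  P(2)·log₂(P(2)/Q(2)) = 0.0723·log₂(0.0723/0.3333) = -0.15940
  P(3)·log₂(P(3)/Q(3)) = 0.0839·log₂(0.0839/0.3333) = -0.16697

D_KL(P||Q) = 1.13039 - 0.15940 - 0.16697 = 0.80402 ≈ 0.8040 bits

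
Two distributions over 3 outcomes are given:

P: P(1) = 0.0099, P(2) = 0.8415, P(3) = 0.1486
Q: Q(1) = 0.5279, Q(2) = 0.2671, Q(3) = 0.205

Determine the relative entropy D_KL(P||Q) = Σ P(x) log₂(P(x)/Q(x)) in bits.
1.2674 bits

D_KL(P||Q) = Σ P(x) log₂(P(x)/Q(x))

Computing term by term:
  P(1)·log₂(P(1)/Q(1)) = 0.0099·log₂(0.0099/0.5279) = -0.05679
  P(2)·log₂(P(2)/Q(2)) = 0.8415·log₂(0.8415/0.2671) = 1.39317
  P(3)·log₂(P(3)/Q(3)) = 0.1486·log₂(0.1486/0.205) = -0.06898

D_KL(P||Q) = -0.05679 + 1.39317 - 0.06898 = 1.26740 ≈ 1.2674 bits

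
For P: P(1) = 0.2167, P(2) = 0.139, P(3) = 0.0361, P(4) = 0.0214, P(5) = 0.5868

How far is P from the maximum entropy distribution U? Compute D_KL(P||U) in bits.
0.7052 bits

U(i) = 1/5 for all i

D_KL(P||U) = Σ P(x) log₂(P(x) / (1/5))
           = Σ P(x) log₂(P(x)) + log₂(5)
           = log₂(5) - H(P)

H(P) = -Σ P(x) log₂(P(x)):
  -P(1)·log₂(P(1)) = -(0.2167)·log₂(0.2167) = 0.47809
  -P(2)·log₂(P(2)) = -(0.139)·log₂(0.139) = 0.39571
  -P(3)·log₂(P(3)) = -(0.0361)·log₂(0.0361) = 0.17299
  -P(4)·log₂(P(4)) = -(0.0214)·log₂(0.0214) = 0.11869
  -P(5)·log₂(P(5)) = -(0.5868)·log₂(0.5868) = 0.45128
H(P) = 0.47809 + 0.39571 + 0.17299 + 0.11869 + 0.45128 = 1.61676 bits

log₂(5) = 2.32193 bits

D_KL(P||U) = 2.32193 - 1.61676 = 0.70517 ≈ 0.7052 bits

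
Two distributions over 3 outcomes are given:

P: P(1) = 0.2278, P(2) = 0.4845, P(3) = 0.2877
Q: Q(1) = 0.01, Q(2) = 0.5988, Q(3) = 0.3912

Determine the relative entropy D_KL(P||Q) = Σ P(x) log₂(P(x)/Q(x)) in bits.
0.7517 bits

D_KL(P||Q) = Σ P(x) log₂(P(x)/Q(x))

Computing term by term:
  P(1)·log₂(P(1)/Q(1)) = 0.2278·log₂(0.2278/0.01) = 1.02731
  P(2)·log₂(P(2)/Q(2)) = 0.4845·log₂(0.4845/0.5988) = -0.14805
  P(3)·log₂(P(3)/Q(3)) = 0.2877·log₂(0.2877/0.3912) = -0.12755

D_KL(P||Q) = 1.02731 - 0.14805 - 0.12755 = 0.75171 ≈ 0.7517 bits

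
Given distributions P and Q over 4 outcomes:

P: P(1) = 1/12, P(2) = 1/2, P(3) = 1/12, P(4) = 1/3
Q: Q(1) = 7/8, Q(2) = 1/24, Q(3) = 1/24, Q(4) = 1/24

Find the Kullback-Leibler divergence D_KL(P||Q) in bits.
2.5931 bits

D_KL(P||Q) = Σ P(x) log₂(P(x)/Q(x))

Computing term by term:
  P(1)·log₂(P(1)/Q(1)) = (1/12)·log₂((1/12)/(7/8)) = -0.28269
  P(2)·log₂(P(2)/Q(2)) = (1/2)·log₂((1/2)/(1/24)) = 1.79248
  P(3)·log₂(P(3)/Q(3)) = (1/12)·log₂((1/12)/(1/24)) = 0.08333
  P(4)·log₂(P(4)/Q(4)) = (1/3)·log₂((1/3)/(1/24)) = 1.00000

D_KL(P||Q) = -0.28269 + 1.79248 + 0.08333 + 1.00000 = 2.59312 ≈ 2.5931 bits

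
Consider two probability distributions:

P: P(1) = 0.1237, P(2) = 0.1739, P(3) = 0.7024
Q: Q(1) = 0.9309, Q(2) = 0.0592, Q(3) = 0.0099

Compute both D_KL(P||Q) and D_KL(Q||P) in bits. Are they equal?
D_KL(P||Q) = 4.2290 bits, D_KL(Q||P) = 2.5577 bits. No, they are not equal.

D_KL(P||Q) = Σ P(x) log₂(P(x)/Q(x))

Computing term by term:
  P(1)·log₂(P(1)/Q(1)) = 0.1237·log₂(0.1237/0.9309) = -0.36019
  P(2)·log₂(P(2)/Q(2)) = 0.1739·log₂(0.1739/0.0592) = 0.27034
  P(3)·log₂(P(3)/Q(3)) = 0.7024·log₂(0.7024/0.0099) = 4.31886

D_KL(P||Q) = -0.36019 + 0.27034 + 4.31886 = 4.22901 ≈ 4.2290 bits

D_KL(Q||P) = Σ Q(x) log₂(Q(x)/P(x))

Computing term by term:
  Q(1)·log₂(Q(1)/P(1)) = 0.9309·log₂(0.9309/0.1237) = 2.71058
  Q(2)·log₂(Q(2)/P(2)) = 0.0592·log₂(0.0592/0.1739) = -0.09203
  Q(3)·log₂(Q(3)/P(3)) = 0.0099·log₂(0.0099/0.7024) = -0.06087

D_KL(Q||P) = 2.71058 - 0.09203 - 0.06087 = 2.55768 ≈ 2.5577 bits

These are NOT equal (difference: 1.6713 bits). KL divergence is asymmetric: D_KL(P||Q) ≠ D_KL(Q||P) in general.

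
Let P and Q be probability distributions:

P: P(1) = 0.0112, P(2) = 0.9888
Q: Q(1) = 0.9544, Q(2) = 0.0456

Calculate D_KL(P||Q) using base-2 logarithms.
4.3170 bits

D_KL(P||Q) = Σ P(x) log₂(P(x)/Q(x))

Computing term by term:
  P(1)·log₂(P(1)/Q(1)) = 0.0112·log₂(0.0112/0.9544) = -0.07183
  P(2)·log₂(P(2)/Q(2)) = 0.9888·log₂(0.9888/0.0456) = 4.38886

D_KL(P||Q) = -0.07183 + 4.38886 = 4.31703 ≈ 4.3170 bits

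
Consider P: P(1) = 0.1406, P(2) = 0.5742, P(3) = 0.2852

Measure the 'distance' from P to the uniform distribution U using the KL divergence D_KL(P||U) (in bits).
0.2112 bits

U(i) = 1/3 for all i

D_KL(P||U) = Σ P(x) log₂(P(x) / (1/3))
           = Σ P(x) log₂(P(x)) + log₂(3)
           = log₂(3) - H(P)

H(P) = -Σ P(x) log₂(P(x)):
  -P(1)·log₂(P(1)) = -(0.1406)·log₂(0.1406) = 0.39794
  -P(2)·log₂(P(2)) = -(0.5742)·log₂(0.5742) = 0.45958
  -P(3)·log₂(P(3)) = -(0.2852)·log₂(0.2852) = 0.51620
H(P) = 0.39794 + 0.45958 + 0.51620 = 1.37372 bits

log₂(3) = 1.58496 bits

D_KL(P||U) = 1.58496 - 1.37372 = 0.21124 ≈ 0.2112 bits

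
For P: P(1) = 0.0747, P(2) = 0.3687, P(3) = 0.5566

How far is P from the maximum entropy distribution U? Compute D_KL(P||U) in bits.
0.3042 bits

U(i) = 1/3 for all i

D_KL(P||U) = Σ P(x) log₂(P(x) / (1/3))
           = Σ P(x) log₂(P(x)) + log₂(3)
           = log₂(3) - H(P)

H(P) = -Σ P(x) log₂(P(x)):
  -P(1)·log₂(P(1)) = -(0.0747)·log₂(0.0747) = 0.27958
  -P(2)·log₂(P(2)) = -(0.3687)·log₂(0.3687) = 0.53074
  -P(3)·log₂(P(3)) = -(0.5566)·log₂(0.5566) = 0.47049
H(P) = 0.27958 + 0.53074 + 0.47049 = 1.28081 bits

log₂(3) = 1.58496 bits

D_KL(P||U) = 1.58496 - 1.28081 = 0.30415 ≈ 0.3042 bits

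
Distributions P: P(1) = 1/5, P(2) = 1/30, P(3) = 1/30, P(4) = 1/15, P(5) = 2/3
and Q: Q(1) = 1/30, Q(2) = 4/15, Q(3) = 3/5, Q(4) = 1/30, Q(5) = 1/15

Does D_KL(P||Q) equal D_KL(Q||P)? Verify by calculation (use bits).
D_KL(P||Q) = 2.5593 bits, D_KL(Q||P) = 2.9610 bits. No — D_KL(P||Q) ≠ D_KL(Q||P) for this pair.

D_KL(P||Q) = Σ P(x) log₂(P(x)/Q(x))

Computing term by term:
  P(1)·log₂(P(1)/Q(1)) = (1/5)·log₂((1/5)/(1/30)) = 0.51699
  P(2)·log₂(P(2)/Q(2)) = (1/30)·log₂((1/30)/(4/15)) = -0.10000
  P(3)·log₂(P(3)/Q(3)) = (1/30)·log₂((1/30)/(3/5)) = -0.13900
  P(4)·log₂(P(4)/Q(4)) = (1/15)·log₂((1/15)/(1/30)) = 0.06667
  P(5)·log₂(P(5)/Q(5)) = (2/3)·log₂((2/3)/(1/15)) = 2.21462

D_KL(P||Q) = 0.51699 - 0.10000 - 0.13900 + 0.06667 + 2.21462 = 2.55928 ≈ 2.5593 bits

D_KL(Q||P) = Σ Q(x) log₂(Q(x)/P(x))

Computing term by term:
  Q(1)·log₂(Q(1)/P(1)) = (1/30)·log₂((1/30)/(1/5)) = -0.08617
  Q(2)·log₂(Q(2)/P(2)) = (4/15)·log₂((4/15)/(1/30)) = 0.80000
  Q(3)·log₂(Q(3)/P(3)) = (3/5)·log₂((3/5)/(1/30)) = 2.50196
  Q(4)·log₂(Q(4)/P(4)) = (1/30)·log₂((1/30)/(1/15)) = -0.03333
  Q(5)·log₂(Q(5)/P(5)) = (1/15)·log₂((1/15)/(2/3)) = -0.22146

D_KL(Q||P) = -0.08617 + 0.80000 + 2.50196 - 0.03333 - 0.22146 = 2.96100 ≈ 2.9610 bits

These are NOT equal (difference: 0.4017 bits). KL divergence is asymmetric: D_KL(P||Q) ≠ D_KL(Q||P) in general.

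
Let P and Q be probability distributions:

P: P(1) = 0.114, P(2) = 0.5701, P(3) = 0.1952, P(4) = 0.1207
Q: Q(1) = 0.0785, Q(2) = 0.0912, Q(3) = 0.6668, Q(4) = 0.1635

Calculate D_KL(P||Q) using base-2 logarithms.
1.1700 bits

D_KL(P||Q) = Σ P(x) log₂(P(x)/Q(x))

Computing term by term:
  P(1)·log₂(P(1)/Q(1)) = 0.114·log₂(0.114/0.0785) = 0.06136
  P(2)·log₂(P(2)/Q(2)) = 0.5701·log₂(0.5701/0.0912) = 1.50741
  P(3)·log₂(P(3)/Q(3)) = 0.1952·log₂(0.1952/0.6668) = -0.34595
  P(4)·log₂(P(4)/Q(4)) = 0.1207·log₂(0.1207/0.1635) = -0.05285

D_KL(P||Q) = 0.06136 + 1.50741 - 0.34595 - 0.05285 = 1.16997 ≈ 1.1700 bits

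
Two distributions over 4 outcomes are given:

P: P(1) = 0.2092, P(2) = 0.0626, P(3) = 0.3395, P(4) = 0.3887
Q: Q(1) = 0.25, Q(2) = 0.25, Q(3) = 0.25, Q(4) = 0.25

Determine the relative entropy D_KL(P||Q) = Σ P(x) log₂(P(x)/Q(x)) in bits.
0.2186 bits

D_KL(P||Q) = Σ P(x) log₂(P(x)/Q(x))

Computing term by term:
  P(1)·log₂(P(1)/Q(1)) = 0.2092·log₂(0.2092/0.25) = -0.05377
  P(2)·log₂(P(2)/Q(2)) = 0.0626·log₂(0.0626/0.25) = -0.12506
  P(3)·log₂(P(3)/Q(3)) = 0.3395·log₂(0.3395/0.25) = 0.14988
  P(4)·log₂(P(4)/Q(4)) = 0.3887·log₂(0.3887/0.25) = 0.24750

D_KL(P||Q) = -0.05377 - 0.12506 + 0.14988 + 0.24750 = 0.21855 ≈ 0.2186 bits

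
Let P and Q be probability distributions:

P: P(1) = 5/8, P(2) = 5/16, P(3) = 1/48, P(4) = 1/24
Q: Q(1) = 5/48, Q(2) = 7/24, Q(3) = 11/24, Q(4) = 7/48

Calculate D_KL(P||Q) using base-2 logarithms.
1.4785 bits

D_KL(P||Q) = Σ P(x) log₂(P(x)/Q(x))

Computing term by term:
  P(1)·log₂(P(1)/Q(1)) = (5/8)·log₂((5/8)/(5/48)) = 1.61560
  P(2)·log₂(P(2)/Q(2)) = (5/16)·log₂((5/16)/(7/24)) = 0.03110
  P(3)·log₂(P(3)/Q(3)) = (1/48)·log₂((1/48)/(11/24)) = -0.09290
  P(4)·log₂(P(4)/Q(4)) = (1/24)·log₂((1/24)/(7/48)) = -0.07531

D_KL(P||Q) = 1.61560 + 0.03110 - 0.09290 - 0.07531 = 1.47849 ≈ 1.4785 bits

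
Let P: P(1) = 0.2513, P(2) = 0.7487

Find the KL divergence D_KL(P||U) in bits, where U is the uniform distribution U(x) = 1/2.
0.1867 bits

U(i) = 1/2 for all i

D_KL(P||U) = Σ P(x) log₂(P(x) / (1/2))
           = Σ P(x) log₂(P(x)) + log₂(2)
           = log₂(2) - H(P)

H(P) = -Σ P(x) log₂(P(x)):
  -P(1)·log₂(P(1)) = -(0.2513)·log₂(0.2513) = 0.50072
  -P(2)·log₂(P(2)) = -(0.7487)·log₂(0.7487) = 0.31261
H(P) = 0.50072 + 0.31261 = 0.81333 bits

log₂(2) = 1.00000 bits

D_KL(P||U) = 1.00000 - 0.81333 = 0.18667 ≈ 0.1867 bits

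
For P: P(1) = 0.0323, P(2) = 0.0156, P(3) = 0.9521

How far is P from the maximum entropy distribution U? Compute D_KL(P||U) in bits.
1.2639 bits

U(i) = 1/3 for all i

D_KL(P||U) = Σ P(x) log₂(P(x) / (1/3))
           = Σ P(x) log₂(P(x)) + log₂(3)
           = log₂(3) - H(P)

H(P) = -Σ P(x) log₂(P(x)):
  -P(1)·log₂(P(1)) = -(0.0323)·log₂(0.0323) = 0.15996
  -P(2)·log₂(P(2)) = -(0.0156)·log₂(0.0156) = 0.09364
  -P(3)·log₂(P(3)) = -(0.9521)·log₂(0.9521) = 0.06742
H(P) = 0.15996 + 0.09364 + 0.06742 = 0.32102 bits

log₂(3) = 1.58496 bits

D_KL(P||U) = 1.58496 - 0.32102 = 1.26394 ≈ 1.2639 bits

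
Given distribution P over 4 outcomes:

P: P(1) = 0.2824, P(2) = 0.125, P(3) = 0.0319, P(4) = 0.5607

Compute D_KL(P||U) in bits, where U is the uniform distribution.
0.4833 bits

U(i) = 1/4 for all i

D_KL(P||U) = Σ P(x) log₂(P(x) / (1/4))
           = Σ P(x) log₂(P(x)) + log₂(4)
           = log₂(4) - H(P)

H(P) = -Σ P(x) log₂(P(x)):
  -P(1)·log₂(P(1)) = -(0.2824)·log₂(0.2824) = 0.51515
  -P(2)·log₂(P(2)) = -(0.125)·log₂(0.125) = 0.37500
  -P(3)·log₂(P(3)) = -(0.0319)·log₂(0.0319) = 0.15855
  -P(4)·log₂(P(4)) = -(0.5607)·log₂(0.5607) = 0.46802
H(P) = 0.51515 + 0.37500 + 0.15855 + 0.46802 = 1.51672 bits

log₂(4) = 2.00000 bits

D_KL(P||U) = 2.00000 - 1.51672 = 0.48328 ≈ 0.4833 bits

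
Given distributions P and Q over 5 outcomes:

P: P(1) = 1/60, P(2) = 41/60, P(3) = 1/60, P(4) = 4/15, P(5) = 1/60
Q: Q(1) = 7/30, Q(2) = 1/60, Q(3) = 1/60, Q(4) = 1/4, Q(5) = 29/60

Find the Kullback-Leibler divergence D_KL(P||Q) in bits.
3.5414 bits

D_KL(P||Q) = Σ P(x) log₂(P(x)/Q(x))

Computing term by term:
  P(1)·log₂(P(1)/Q(1)) = (1/60)·log₂((1/60)/(7/30)) = -0.06346
  P(2)·log₂(P(2)/Q(2)) = (41/60)·log₂((41/60)/(1/60)) = 3.66099
  P(3)·log₂(P(3)/Q(3)) = (1/60)·log₂((1/60)/(1/60)) = 0.00000
  P(4)·log₂(P(4)/Q(4)) = (4/15)·log₂((4/15)/(1/4)) = 0.02483
  P(5)·log₂(P(5)/Q(5)) = (1/60)·log₂((1/60)/(29/60)) = -0.08097

D_KL(P||Q) = -0.06346 + 3.66099 + 0.00000 + 0.02483 - 0.08097 = 3.54139 ≈ 3.5414 bits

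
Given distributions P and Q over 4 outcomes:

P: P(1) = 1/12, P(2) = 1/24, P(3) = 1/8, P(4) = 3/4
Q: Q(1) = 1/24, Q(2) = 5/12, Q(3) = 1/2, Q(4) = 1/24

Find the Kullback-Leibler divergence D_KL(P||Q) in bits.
2.8224 bits

D_KL(P||Q) = Σ P(x) log₂(P(x)/Q(x))

Computing term by term:
  P(1)·log₂(P(1)/Q(1)) = (1/12)·log₂((1/12)/(1/24)) = 0.08333
  P(2)·log₂(P(2)/Q(2)) = (1/24)·log₂((1/24)/(5/12)) = -0.13841
  P(3)·log₂(P(3)/Q(3)) = (1/8)·log₂((1/8)/(1/2)) = -0.25000
  P(4)·log₂(P(4)/Q(4)) = (3/4)·log₂((3/4)/(1/24)) = 3.12744

D_KL(P||Q) = 0.08333 - 0.13841 - 0.25000 + 3.12744 = 2.82236 ≈ 2.8224 bits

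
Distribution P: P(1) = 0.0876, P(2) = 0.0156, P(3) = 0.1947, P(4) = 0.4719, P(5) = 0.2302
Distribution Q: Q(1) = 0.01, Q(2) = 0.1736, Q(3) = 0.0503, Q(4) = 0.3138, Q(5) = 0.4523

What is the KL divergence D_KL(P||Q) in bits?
0.6537 bits

D_KL(P||Q) = Σ P(x) log₂(P(x)/Q(x))

Computing term by term:
  P(1)·log₂(P(1)/Q(1)) = 0.0876·log₂(0.0876/0.01) = 0.27427
  P(2)·log₂(P(2)/Q(2)) = 0.0156·log₂(0.0156/0.1736) = -0.05423
  P(3)·log₂(P(3)/Q(3)) = 0.1947·log₂(0.1947/0.0503) = 0.38018
  P(4)·log₂(P(4)/Q(4)) = 0.4719·log₂(0.4719/0.3138) = 0.27778
  P(5)·log₂(P(5)/Q(5)) = 0.2302·log₂(0.2302/0.4523) = -0.22431

D_KL(P||Q) = 0.27427 - 0.05423 + 0.38018 + 0.27778 - 0.22431 = 0.65369 ≈ 0.6537 bits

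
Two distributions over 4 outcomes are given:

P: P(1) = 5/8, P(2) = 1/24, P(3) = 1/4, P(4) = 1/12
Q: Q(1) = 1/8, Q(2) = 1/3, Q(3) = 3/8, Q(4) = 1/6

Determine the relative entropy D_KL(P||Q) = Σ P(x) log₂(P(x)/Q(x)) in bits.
1.0966 bits

D_KL(P||Q) = Σ P(x) log₂(P(x)/Q(x))

Computing term by term:
  P(1)·log₂(P(1)/Q(1)) = (5/8)·log₂((5/8)/(1/8)) = 1.45121
  P(2)·log₂(P(2)/Q(2)) = (1/24)·log₂((1/24)/(1/3)) = -0.12500
  P(3)·log₂(P(3)/Q(3)) = (1/4)·log₂((1/4)/(3/8)) = -0.14624
  P(4)·log₂(P(4)/Q(4)) = (1/12)·log₂((1/12)/(1/6)) = -0.08333

D_KL(P||Q) = 1.45121 - 0.12500 - 0.14624 - 0.08333 = 1.09664 ≈ 1.0966 bits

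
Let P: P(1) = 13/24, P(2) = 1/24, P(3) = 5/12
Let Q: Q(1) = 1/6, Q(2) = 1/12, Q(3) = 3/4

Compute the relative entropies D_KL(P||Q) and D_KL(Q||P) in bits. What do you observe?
D_KL(P||Q) = 0.5261 bits, D_KL(Q||P) = 0.4359 bits. The two directions give different values (D_KL(P||Q) exceeds D_KL(Q||P) by 0.0902 bits): KL divergence is asymmetric.

D_KL(P||Q) = Σ P(x) log₂(P(x)/Q(x))

Computing term by term:
  P(1)·log₂(P(1)/Q(1)) = (13/24)·log₂((13/24)/(1/6)) = 0.92107
  P(2)·log₂(P(2)/Q(2)) = (1/24)·log₂((1/24)/(1/12)) = -0.04167
  P(3)·log₂(P(3)/Q(3)) = (5/12)·log₂((5/12)/(3/4)) = -0.35333

D_KL(P||Q) = 0.92107 - 0.04167 - 0.35333 = 0.52607 ≈ 0.5261 bits

D_KL(Q||P) = Σ Q(x) log₂(Q(x)/P(x))

Computing term by term:
  Q(1)·log₂(Q(1)/P(1)) = (1/6)·log₂((1/6)/(13/24)) = -0.28341
  Q(2)·log₂(Q(2)/P(2)) = (1/12)·log₂((1/12)/(1/24)) = 0.08333
  Q(3)·log₂(Q(3)/P(3)) = (3/4)·log₂((3/4)/(5/12)) = 0.63600

D_KL(Q||P) = -0.28341 + 0.08333 + 0.63600 = 0.43592 ≈ 0.4359 bits

These are NOT equal (difference: 0.0902 bits). KL divergence is asymmetric: D_KL(P||Q) ≠ D_KL(Q||P) in general.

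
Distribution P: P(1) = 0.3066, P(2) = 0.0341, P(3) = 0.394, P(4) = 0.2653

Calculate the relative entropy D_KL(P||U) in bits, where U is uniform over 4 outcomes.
0.2736 bits

U(i) = 1/4 for all i

D_KL(P||U) = Σ P(x) log₂(P(x) / (1/4))
           = Σ P(x) log₂(P(x)) + log₂(4)
           = log₂(4) - H(P)

H(P) = -Σ P(x) log₂(P(x)):
  -P(1)·log₂(P(1)) = -(0.3066)·log₂(0.3066) = 0.52293
  -P(2)·log₂(P(2)) = -(0.0341)·log₂(0.0341) = 0.16621
  -P(3)·log₂(P(3)) = -(0.394)·log₂(0.394) = 0.52943
  -P(4)·log₂(P(4)) = -(0.2653)·log₂(0.2653) = 0.50786
H(P) = 0.52293 + 0.16621 + 0.52943 + 0.50786 = 1.72643 bits

log₂(4) = 2.00000 bits

D_KL(P||U) = 2.00000 - 1.72643 = 0.27357 ≈ 0.2736 bits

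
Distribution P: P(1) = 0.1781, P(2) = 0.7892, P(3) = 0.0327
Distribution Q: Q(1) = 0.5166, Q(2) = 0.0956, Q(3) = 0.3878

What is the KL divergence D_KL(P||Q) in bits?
2.0131 bits

D_KL(P||Q) = Σ P(x) log₂(P(x)/Q(x))

Computing term by term:
  P(1)·log₂(P(1)/Q(1)) = 0.1781·log₂(0.1781/0.5166) = -0.27363
  P(2)·log₂(P(2)/Q(2)) = 0.7892·log₂(0.7892/0.0956) = 2.40336
  P(3)·log₂(P(3)/Q(3)) = 0.0327·log₂(0.0327/0.3878) = -0.11667

D_KL(P||Q) = -0.27363 + 2.40336 - 0.11667 = 2.01306 ≈ 2.0131 bits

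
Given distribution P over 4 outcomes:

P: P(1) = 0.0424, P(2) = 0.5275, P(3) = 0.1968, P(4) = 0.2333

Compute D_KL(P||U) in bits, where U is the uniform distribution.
0.3685 bits

U(i) = 1/4 for all i

D_KL(P||U) = Σ P(x) log₂(P(x) / (1/4))
           = Σ P(x) log₂(P(x)) + log₂(4)
           = log₂(4) - H(P)

H(P) = -Σ P(x) log₂(P(x)):
  -P(1)·log₂(P(1)) = -(0.0424)·log₂(0.0424) = 0.19334
  -P(2)·log₂(P(2)) = -(0.5275)·log₂(0.5275) = 0.48675
  -P(3)·log₂(P(3)) = -(0.1968)·log₂(0.1968) = 0.46153
  -P(4)·log₂(P(4)) = -(0.2333)·log₂(0.2333) = 0.48987
H(P) = 0.19334 + 0.48675 + 0.46153 + 0.48987 = 1.63149 bits

log₂(4) = 2.00000 bits

D_KL(P||U) = 2.00000 - 1.63149 = 0.36851 ≈ 0.3685 bits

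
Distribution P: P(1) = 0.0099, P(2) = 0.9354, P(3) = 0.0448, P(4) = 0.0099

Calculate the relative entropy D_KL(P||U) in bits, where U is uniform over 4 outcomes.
1.5773 bits

U(i) = 1/4 for all i

D_KL(P||U) = Σ P(x) log₂(P(x) / (1/4))
           = Σ P(x) log₂(P(x)) + log₂(4)
           = log₂(4) - H(P)

H(P) = -Σ P(x) log₂(P(x)):
  -P(1)·log₂(P(1)) = -(0.0099)·log₂(0.0099) = 0.06592
  -P(2)·log₂(P(2)) = -(0.9354)·log₂(0.9354) = 0.09012
  -P(3)·log₂(P(3)) = -(0.0448)·log₂(0.0448) = 0.20072
  -P(4)·log₂(P(4)) = -(0.0099)·log₂(0.0099) = 0.06592
H(P) = 0.06592 + 0.09012 + 0.20072 + 0.06592 = 0.42268 bits

log₂(4) = 2.00000 bits

D_KL(P||U) = 2.00000 - 0.42268 = 1.57732 ≈ 1.5773 bits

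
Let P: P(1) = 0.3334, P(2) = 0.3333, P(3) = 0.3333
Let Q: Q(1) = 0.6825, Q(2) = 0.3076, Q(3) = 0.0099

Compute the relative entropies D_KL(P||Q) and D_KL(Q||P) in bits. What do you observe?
D_KL(P||Q) = 1.3849 bits, D_KL(Q||P) = 0.6196 bits. The two directions give different values (D_KL(P||Q) exceeds D_KL(Q||P) by 0.7653 bits): KL divergence is asymmetric.

D_KL(P||Q) = Σ P(x) log₂(P(x)/Q(x))

Computing term by term:
  P(1)·log₂(P(1)/Q(1)) = 0.3334·log₂(0.3334/0.6825) = -0.34459
  P(2)·log₂(P(2)/Q(2)) = 0.3333·log₂(0.3333/0.3076) = 0.03858
  P(3)·log₂(P(3)/Q(3)) = 0.3333·log₂(0.3333/0.0099) = 1.69091

D_KL(P||Q) = -0.34459 + 0.03858 + 1.69091 = 1.38490 ≈ 1.3849 bits

D_KL(Q||P) = Σ Q(x) log₂(Q(x)/P(x))

Computing term by term:
  Q(1)·log₂(Q(1)/P(1)) = 0.6825·log₂(0.6825/0.3334) = 0.70541
  Q(2)·log₂(Q(2)/P(2)) = 0.3076·log₂(0.3076/0.3333) = -0.03561
  Q(3)·log₂(Q(3)/P(3)) = 0.0099·log₂(0.0099/0.3333) = -0.05023

D_KL(Q||P) = 0.70541 - 0.03561 - 0.05023 = 0.61957 ≈ 0.6196 bits

These are NOT equal (difference: 0.7653 bits). KL divergence is asymmetric: D_KL(P||Q) ≠ D_KL(Q||P) in general.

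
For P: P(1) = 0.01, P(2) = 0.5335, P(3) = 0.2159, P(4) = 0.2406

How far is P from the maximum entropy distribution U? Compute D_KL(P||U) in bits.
0.4780 bits

U(i) = 1/4 for all i

D_KL(P||U) = Σ P(x) log₂(P(x) / (1/4))
           = Σ P(x) log₂(P(x)) + log₂(4)
           = log₂(4) - H(P)

H(P) = -Σ P(x) log₂(P(x)):
  -P(1)·log₂(P(1)) = -(0.01)·log₂(0.01) = 0.06644
  -P(2)·log₂(P(2)) = -(0.5335)·log₂(0.5335) = 0.48359
  -P(3)·log₂(P(3)) = -(0.2159)·log₂(0.2159) = 0.47748
  -P(4)·log₂(P(4)) = -(0.2406)·log₂(0.2406) = 0.49450
H(P) = 0.06644 + 0.48359 + 0.47748 + 0.49450 = 1.52201 bits

log₂(4) = 2.00000 bits

D_KL(P||U) = 2.00000 - 1.52201 = 0.47799 ≈ 0.4780 bits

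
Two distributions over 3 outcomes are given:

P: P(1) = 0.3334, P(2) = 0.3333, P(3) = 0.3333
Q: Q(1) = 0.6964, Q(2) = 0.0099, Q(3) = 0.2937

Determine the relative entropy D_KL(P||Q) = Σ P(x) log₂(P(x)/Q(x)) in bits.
1.3974 bits

D_KL(P||Q) = Σ P(x) log₂(P(x)/Q(x))

Computing term by term:
  P(1)·log₂(P(1)/Q(1)) = 0.3334·log₂(0.3334/0.6964) = -0.35429
  P(2)·log₂(P(2)/Q(2)) = 0.3333·log₂(0.3333/0.0099) = 1.69091
  P(3)·log₂(P(3)/Q(3)) = 0.3333·log₂(0.3333/0.2937) = 0.06082

D_KL(P||Q) = -0.35429 + 1.69091 + 0.06082 = 1.39744 ≈ 1.3974 bits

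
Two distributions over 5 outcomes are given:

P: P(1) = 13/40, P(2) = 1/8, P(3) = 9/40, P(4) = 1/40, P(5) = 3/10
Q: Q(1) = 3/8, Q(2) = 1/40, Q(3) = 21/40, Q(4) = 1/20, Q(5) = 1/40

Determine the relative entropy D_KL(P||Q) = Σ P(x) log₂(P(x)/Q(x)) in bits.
0.9986 bits

D_KL(P||Q) = Σ P(x) log₂(P(x)/Q(x))

Computing term by term:
  P(1)·log₂(P(1)/Q(1)) = (13/40)·log₂((13/40)/(3/8)) = -0.06710
  P(2)·log₂(P(2)/Q(2)) = (1/8)·log₂((1/8)/(1/40)) = 0.29024
  P(3)·log₂(P(3)/Q(3)) = (9/40)·log₂((9/40)/(21/40)) = -0.27504
  P(4)·log₂(P(4)/Q(4)) = (1/40)·log₂((1/40)/(1/20)) = -0.02500
  P(5)·log₂(P(5)/Q(5)) = (3/10)·log₂((3/10)/(1/40)) = 1.07549

D_KL(P||Q) = -0.06710 + 0.29024 - 0.27504 - 0.02500 + 1.07549 = 0.99859 ≈ 0.9986 bits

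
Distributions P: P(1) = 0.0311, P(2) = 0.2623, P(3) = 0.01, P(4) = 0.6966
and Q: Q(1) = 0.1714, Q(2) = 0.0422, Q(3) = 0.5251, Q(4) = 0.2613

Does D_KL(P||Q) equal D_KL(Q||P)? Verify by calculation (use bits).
D_KL(P||Q) = 1.5431 bits, D_KL(Q||P) = 2.9419 bits. No — D_KL(P||Q) ≠ D_KL(Q||P) for this pair.

D_KL(P||Q) = Σ P(x) log₂(P(x)/Q(x))

Computing term by term:
  P(1)·log₂(P(1)/Q(1)) = 0.0311·log₂(0.0311/0.1714) = -0.07658
  P(2)·log₂(P(2)/Q(2)) = 0.2623·log₂(0.2623/0.0422) = 0.69140
  P(3)·log₂(P(3)/Q(3)) = 0.01·log₂(0.01/0.5251) = -0.05715
  P(4)·log₂(P(4)/Q(4)) = 0.6966·log₂(0.6966/0.2613) = 0.98543

D_KL(P||Q) = -0.07658 + 0.69140 - 0.05715 + 0.98543 = 1.54310 ≈ 1.5431 bits

D_KL(Q||P) = Σ Q(x) log₂(Q(x)/P(x))

Computing term by term:
  Q(1)·log₂(Q(1)/P(1)) = 0.1714·log₂(0.1714/0.0311) = 0.42205
  Q(2)·log₂(Q(2)/P(2)) = 0.0422·log₂(0.0422/0.2623) = -0.11124
  Q(3)·log₂(Q(3)/P(3)) = 0.5251·log₂(0.5251/0.01) = 3.00069
  Q(4)·log₂(Q(4)/P(4)) = 0.2613·log₂(0.2613/0.6966) = -0.36964

D_KL(Q||P) = 0.42205 - 0.11124 + 3.00069 - 0.36964 = 2.94186 ≈ 2.9419 bits

These are NOT equal (difference: 1.3988 bits). KL divergence is asymmetric: D_KL(P||Q) ≠ D_KL(Q||P) in general.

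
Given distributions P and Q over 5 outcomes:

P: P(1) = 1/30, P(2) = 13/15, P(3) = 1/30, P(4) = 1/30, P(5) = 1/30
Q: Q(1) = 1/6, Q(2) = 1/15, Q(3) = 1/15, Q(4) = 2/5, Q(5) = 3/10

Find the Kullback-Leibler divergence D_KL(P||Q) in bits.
2.8712 bits

D_KL(P||Q) = Σ P(x) log₂(P(x)/Q(x))

Computing term by term:
  P(1)·log₂(P(1)/Q(1)) = (1/30)·log₂((1/30)/(1/6)) = -0.07740
  P(2)·log₂(P(2)/Q(2)) = (13/15)·log₂((13/15)/(1/15)) = 3.20705
  P(3)·log₂(P(3)/Q(3)) = (1/30)·log₂((1/30)/(1/15)) = -0.03333
  P(4)·log₂(P(4)/Q(4)) = (1/30)·log₂((1/30)/(2/5)) = -0.11950
  P(5)·log₂(P(5)/Q(5)) = (1/30)·log₂((1/30)/(3/10)) = -0.10566

D_KL(P||Q) = -0.07740 + 3.20705 - 0.03333 - 0.11950 - 0.10566 = 2.87116 ≈ 2.8712 bits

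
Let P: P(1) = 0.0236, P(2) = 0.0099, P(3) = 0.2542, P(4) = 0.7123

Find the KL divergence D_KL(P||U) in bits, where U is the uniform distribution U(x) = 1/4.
0.9556 bits

U(i) = 1/4 for all i

D_KL(P||U) = Σ P(x) log₂(P(x) / (1/4))
           = Σ P(x) log₂(P(x)) + log₂(4)
           = log₂(4) - H(P)

H(P) = -Σ P(x) log₂(P(x)):
  -P(1)·log₂(P(1)) = -(0.0236)·log₂(0.0236) = 0.12756
  -P(2)·log₂(P(2)) = -(0.0099)·log₂(0.0099) = 0.06592
  -P(3)·log₂(P(3)) = -(0.2542)·log₂(0.2542) = 0.50229
  -P(4)·log₂(P(4)) = -(0.7123)·log₂(0.7123) = 0.34863
H(P) = 0.12756 + 0.06592 + 0.50229 + 0.34863 = 1.04440 bits

log₂(4) = 2.00000 bits

D_KL(P||U) = 2.00000 - 1.04440 = 0.95560 ≈ 0.9556 bits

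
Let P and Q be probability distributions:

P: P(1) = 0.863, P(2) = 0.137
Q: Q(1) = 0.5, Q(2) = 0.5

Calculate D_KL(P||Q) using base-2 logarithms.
0.4237 bits

D_KL(P||Q) = Σ P(x) log₂(P(x)/Q(x))

Computing term by term:
  P(1)·log₂(P(1)/Q(1)) = 0.863·log₂(0.863/0.5) = 0.67955
  P(2)·log₂(P(2)/Q(2)) = 0.137·log₂(0.137/0.5) = -0.25588

D_KL(P||Q) = 0.67955 - 0.25588 = 0.42367 ≈ 0.4237 bits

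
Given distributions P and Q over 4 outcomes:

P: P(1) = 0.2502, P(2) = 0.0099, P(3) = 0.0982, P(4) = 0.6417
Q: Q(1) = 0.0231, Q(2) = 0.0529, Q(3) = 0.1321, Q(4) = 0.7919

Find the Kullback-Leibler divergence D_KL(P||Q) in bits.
0.5993 bits

D_KL(P||Q) = Σ P(x) log₂(P(x)/Q(x))

Computing term by term:
  P(1)·log₂(P(1)/Q(1)) = 0.2502·log₂(0.2502/0.0231) = 0.85997
  P(2)·log₂(P(2)/Q(2)) = 0.0099·log₂(0.0099/0.0529) = -0.02394
  P(3)·log₂(P(3)/Q(3)) = 0.0982·log₂(0.0982/0.1321) = -0.04201
  P(4)·log₂(P(4)/Q(4)) = 0.6417·log₂(0.6417/0.7919) = -0.19470

D_KL(P||Q) = 0.85997 - 0.02394 - 0.04201 - 0.19470 = 0.59932 ≈ 0.5993 bits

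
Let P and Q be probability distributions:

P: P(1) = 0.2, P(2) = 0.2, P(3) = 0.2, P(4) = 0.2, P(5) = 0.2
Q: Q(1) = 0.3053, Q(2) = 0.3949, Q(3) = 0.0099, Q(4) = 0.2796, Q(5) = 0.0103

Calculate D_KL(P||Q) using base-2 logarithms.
1.3081 bits

D_KL(P||Q) = Σ P(x) log₂(P(x)/Q(x))

Computing term by term:
  P(1)·log₂(P(1)/Q(1)) = 0.2·log₂(0.2/0.3053) = -0.12205
  P(2)·log₂(P(2)/Q(2)) = 0.2·log₂(0.2/0.3949) = -0.19630
  P(3)·log₂(P(3)/Q(3)) = 0.2·log₂(0.2/0.0099) = 0.86729
  P(4)·log₂(P(4)/Q(4)) = 0.2·log₂(0.2/0.2796) = -0.09667
  P(5)·log₂(P(5)/Q(5)) = 0.2·log₂(0.2/0.0103) = 0.85586

D_KL(P||Q) = -0.12205 - 0.19630 + 0.86729 - 0.09667 + 0.85586 = 1.30813 ≈ 1.3081 bits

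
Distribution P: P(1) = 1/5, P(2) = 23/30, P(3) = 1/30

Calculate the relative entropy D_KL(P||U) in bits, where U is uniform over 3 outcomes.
0.6631 bits

U(i) = 1/3 for all i

D_KL(P||U) = Σ P(x) log₂(P(x) / (1/3))
           = Σ P(x) log₂(P(x)) + log₂(3)
           = log₂(3) - H(P)

H(P) = -Σ P(x) log₂(P(x)):
  -P(1)·log₂(P(1)) = -(1/5)·log₂(1/5) = 0.46439
  -P(2)·log₂(P(2)) = -(23/30)·log₂(23/30) = 0.29389
  -P(3)·log₂(P(3)) = -(1/30)·log₂(1/30) = 0.16356
H(P) = 0.46439 + 0.29389 + 0.16356 = 0.92184 bits

log₂(3) = 1.58496 bits

D_KL(P||U) = 1.58496 - 0.92184 = 0.66312 ≈ 0.6631 bits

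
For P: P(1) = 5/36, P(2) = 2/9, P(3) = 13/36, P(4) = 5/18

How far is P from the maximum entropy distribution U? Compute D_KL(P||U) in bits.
0.0783 bits

U(i) = 1/4 for all i

D_KL(P||U) = Σ P(x) log₂(P(x) / (1/4))
           = Σ P(x) log₂(P(x)) + log₂(4)
           = log₂(4) - H(P)

H(P) = -Σ P(x) log₂(P(x)):
  -P(1)·log₂(P(1)) = -(5/36)·log₂(5/36) = 0.39556
  -P(2)·log₂(P(2)) = -(2/9)·log₂(2/9) = 0.48221
  -P(3)·log₂(P(3)) = -(13/36)·log₂(13/36) = 0.53065
  -P(4)·log₂(P(4)) = -(5/18)·log₂(5/18) = 0.51333
H(P) = 0.39556 + 0.48221 + 0.53065 + 0.51333 = 1.92175 bits

log₂(4) = 2.00000 bits

D_KL(P||U) = 2.00000 - 1.92175 = 0.07825 ≈ 0.0783 bits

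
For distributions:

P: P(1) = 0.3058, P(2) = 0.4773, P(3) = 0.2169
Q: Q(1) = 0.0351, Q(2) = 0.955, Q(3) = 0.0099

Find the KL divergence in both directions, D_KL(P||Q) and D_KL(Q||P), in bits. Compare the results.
D_KL(P||Q) = 1.4434 bits, D_KL(Q||P) = 0.8019 bits. D_KL(P||Q) is larger than D_KL(Q||P) by 0.6415 bits; the two directions differ.

D_KL(P||Q) = Σ P(x) log₂(P(x)/Q(x))

Computing term by term:
  P(1)·log₂(P(1)/Q(1)) = 0.3058·log₂(0.3058/0.0351) = 0.95503
  P(2)·log₂(P(2)/Q(2)) = 0.4773·log₂(0.4773/0.955) = -0.47759
  P(3)·log₂(P(3)/Q(3)) = 0.2169·log₂(0.2169/0.0099) = 0.96595

D_KL(P||Q) = 0.95503 - 0.47759 + 0.96595 = 1.44339 ≈ 1.4434 bits

D_KL(Q||P) = Σ Q(x) log₂(Q(x)/P(x))

Computing term by term:
  Q(1)·log₂(Q(1)/P(1)) = 0.0351·log₂(0.0351/0.3058) = -0.10962
  Q(2)·log₂(Q(2)/P(2)) = 0.955·log₂(0.955/0.4773) = 0.95558
  Q(3)·log₂(Q(3)/P(3)) = 0.0099·log₂(0.0099/0.2169) = -0.04409

D_KL(Q||P) = -0.10962 + 0.95558 - 0.04409 = 0.80187 ≈ 0.8019 bits

These are NOT equal (difference: 0.6415 bits). KL divergence is asymmetric: D_KL(P||Q) ≠ D_KL(Q||P) in general.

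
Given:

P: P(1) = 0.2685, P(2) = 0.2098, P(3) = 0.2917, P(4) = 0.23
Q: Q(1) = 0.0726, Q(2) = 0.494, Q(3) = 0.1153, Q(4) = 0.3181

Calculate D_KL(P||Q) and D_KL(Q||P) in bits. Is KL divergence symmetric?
D_KL(P||Q) = 0.5304 bits, D_KL(Q||P) = 0.4678 bits. No, KL divergence is not symmetric.

D_KL(P||Q) = Σ P(x) log₂(P(x)/Q(x))

Computing term by term:
  P(1)·log₂(P(1)/Q(1)) = 0.2685·log₂(0.2685/0.0726) = 0.50663
  P(2)·log₂(P(2)/Q(2)) = 0.2098·log₂(0.2098/0.494) = -0.25921
  P(3)·log₂(P(3)/Q(3)) = 0.2917·log₂(0.2917/0.1153) = 0.39061
  P(4)·log₂(P(4)/Q(4)) = 0.23·log₂(0.23/0.3181) = -0.10760

D_KL(P||Q) = 0.50663 - 0.25921 + 0.39061 - 0.10760 = 0.53043 ≈ 0.5304 bits

D_KL(Q||P) = Σ Q(x) log₂(Q(x)/P(x))

Computing term by term:
  Q(1)·log₂(Q(1)/P(1)) = 0.0726·log₂(0.0726/0.2685) = -0.13699
  Q(2)·log₂(Q(2)/P(2)) = 0.494·log₂(0.494/0.2098) = 0.61034
  Q(3)·log₂(Q(3)/P(3)) = 0.1153·log₂(0.1153/0.2917) = -0.15440
  Q(4)·log₂(Q(4)/P(4)) = 0.3181·log₂(0.3181/0.23) = 0.14882

D_KL(Q||P) = -0.13699 + 0.61034 - 0.15440 + 0.14882 = 0.46777 ≈ 0.4678 bits

These are NOT equal (difference: 0.0626 bits). KL divergence is asymmetric: D_KL(P||Q) ≠ D_KL(Q||P) in general.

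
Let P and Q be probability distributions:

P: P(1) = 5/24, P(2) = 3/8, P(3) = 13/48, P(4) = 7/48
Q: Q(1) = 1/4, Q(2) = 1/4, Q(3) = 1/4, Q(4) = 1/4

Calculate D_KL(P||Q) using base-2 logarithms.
0.0824 bits

D_KL(P||Q) = Σ P(x) log₂(P(x)/Q(x))

Computing term by term:
  P(1)·log₂(P(1)/Q(1)) = (5/24)·log₂((5/24)/(1/4)) = -0.05480
  P(2)·log₂(P(2)/Q(2)) = (3/8)·log₂((3/8)/(1/4)) = 0.21936
  P(3)·log₂(P(3)/Q(3)) = (13/48)·log₂((13/48)/(1/4)) = 0.03128
  P(4)·log₂(P(4)/Q(4)) = (7/48)·log₂((7/48)/(1/4)) = -0.11340

D_KL(P||Q) = -0.05480 + 0.21936 + 0.03128 - 0.11340 = 0.08244 ≈ 0.0824 bits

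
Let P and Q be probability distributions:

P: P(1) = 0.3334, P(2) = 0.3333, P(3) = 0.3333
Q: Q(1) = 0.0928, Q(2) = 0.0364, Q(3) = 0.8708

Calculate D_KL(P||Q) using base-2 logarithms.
1.2182 bits

D_KL(P||Q) = Σ P(x) log₂(P(x)/Q(x))

Computing term by term:
  P(1)·log₂(P(1)/Q(1)) = 0.3334·log₂(0.3334/0.0928) = 0.61514
  P(2)·log₂(P(2)/Q(2)) = 0.3333·log₂(0.3333/0.0364) = 1.06483
  P(3)·log₂(P(3)/Q(3)) = 0.3333·log₂(0.3333/0.8708) = -0.46179

D_KL(P||Q) = 0.61514 + 1.06483 - 0.46179 = 1.21818 ≈ 1.2182 bits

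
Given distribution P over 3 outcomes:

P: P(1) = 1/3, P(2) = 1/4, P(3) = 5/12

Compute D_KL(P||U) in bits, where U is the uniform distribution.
0.0304 bits

U(i) = 1/3 for all i

D_KL(P||U) = Σ P(x) log₂(P(x) / (1/3))
           = Σ P(x) log₂(P(x)) + log₂(3)
           = log₂(3) - H(P)

H(P) = -Σ P(x) log₂(P(x)):
  -P(1)·log₂(P(1)) = -(1/3)·log₂(1/3) = 0.52832
  -P(2)·log₂(P(2)) = -(1/4)·log₂(1/4) = 0.50000
  -P(3)·log₂(P(3)) = -(5/12)·log₂(5/12) = 0.52626
H(P) = 0.52832 + 0.50000 + 0.52626 = 1.55458 bits

log₂(3) = 1.58496 bits

D_KL(P||U) = 1.58496 - 1.55458 = 0.03038 ≈ 0.0304 bits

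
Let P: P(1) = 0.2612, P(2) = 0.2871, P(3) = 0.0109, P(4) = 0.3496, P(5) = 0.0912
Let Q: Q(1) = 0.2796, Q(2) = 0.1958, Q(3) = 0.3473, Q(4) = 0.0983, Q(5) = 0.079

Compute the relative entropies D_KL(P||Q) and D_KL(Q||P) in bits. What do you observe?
D_KL(P||Q) = 0.7373 bits, D_KL(Q||P) = 1.4574 bits. The two directions give different values (D_KL(Q||P) exceeds D_KL(P||Q) by 0.7201 bits): KL divergence is asymmetric.

D_KL(P||Q) = Σ P(x) log₂(P(x)/Q(x))

Computing term by term:
  P(1)·log₂(P(1)/Q(1)) = 0.2612·log₂(0.2612/0.2796) = -0.02565
  P(2)·log₂(P(2)/Q(2)) = 0.2871·log₂(0.2871/0.1958) = 0.15853
  P(3)·log₂(P(3)/Q(3)) = 0.0109·log₂(0.0109/0.3473) = -0.05443
  P(4)·log₂(P(4)/Q(4)) = 0.3496·log₂(0.3496/0.0983) = 0.63992
  P(5)·log₂(P(5)/Q(5)) = 0.0912·log₂(0.0912/0.079) = 0.01889

D_KL(P||Q) = -0.02565 + 0.15853 - 0.05443 + 0.63992 + 0.01889 = 0.73726 ≈ 0.7373 bits

D_KL(Q||P) = Σ Q(x) log₂(Q(x)/P(x))

Computing term by term:
  Q(1)·log₂(Q(1)/P(1)) = 0.2796·log₂(0.2796/0.2612) = 0.02746
  Q(2)·log₂(Q(2)/P(2)) = 0.1958·log₂(0.1958/0.2871) = -0.10812
  Q(3)·log₂(Q(3)/P(3)) = 0.3473·log₂(0.3473/0.0109) = 1.73434
  Q(4)·log₂(Q(4)/P(4)) = 0.0983·log₂(0.0983/0.3496) = -0.17993
  Q(5)·log₂(Q(5)/P(5)) = 0.079·log₂(0.079/0.0912) = -0.01637

D_KL(Q||P) = 0.02746 - 0.10812 + 1.73434 - 0.17993 - 0.01637 = 1.45738 ≈ 1.4574 bits

These are NOT equal (difference: 0.7201 bits). KL divergence is asymmetric: D_KL(P||Q) ≠ D_KL(Q||P) in general.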